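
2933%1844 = 1089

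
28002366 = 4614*6069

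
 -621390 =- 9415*66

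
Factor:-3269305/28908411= - 3^(- 1 )*5^1*7^ ( - 1)*13^2*53^1*73^1*1376591^( - 1 )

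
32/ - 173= - 32/173=   -0.18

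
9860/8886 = 1+ 487/4443 = 1.11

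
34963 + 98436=133399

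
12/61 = 12/61 =0.20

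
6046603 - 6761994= - 715391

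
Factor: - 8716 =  - 2^2*2179^1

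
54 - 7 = 47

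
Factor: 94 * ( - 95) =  - 2^1 * 5^1 * 19^1*47^1 = - 8930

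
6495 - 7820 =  - 1325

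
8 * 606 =4848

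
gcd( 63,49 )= 7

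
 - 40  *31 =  - 1240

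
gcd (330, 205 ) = 5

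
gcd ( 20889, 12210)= 33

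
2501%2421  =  80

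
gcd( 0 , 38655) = 38655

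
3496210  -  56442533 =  - 52946323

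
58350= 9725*6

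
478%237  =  4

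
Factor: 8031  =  3^1 * 2677^1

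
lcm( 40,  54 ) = 1080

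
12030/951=12 + 206/317 = 12.65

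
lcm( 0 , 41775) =0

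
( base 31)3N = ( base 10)116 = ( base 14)84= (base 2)1110100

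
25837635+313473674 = 339311309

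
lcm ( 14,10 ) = 70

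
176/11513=176/11513 = 0.02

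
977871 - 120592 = 857279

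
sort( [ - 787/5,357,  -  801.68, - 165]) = [ - 801.68, - 165,  -  787/5 , 357]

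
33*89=2937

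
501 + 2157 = 2658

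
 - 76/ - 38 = 2 + 0/1=2.00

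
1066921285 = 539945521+526975764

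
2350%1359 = 991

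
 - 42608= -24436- 18172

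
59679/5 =59679/5 = 11935.80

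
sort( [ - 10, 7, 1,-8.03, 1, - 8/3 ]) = [ - 10, - 8.03, - 8/3, 1, 1, 7] 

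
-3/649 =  - 3/649 = - 0.00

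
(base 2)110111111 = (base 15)1ec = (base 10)447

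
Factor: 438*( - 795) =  - 2^1*3^2*5^1*53^1*73^1 =- 348210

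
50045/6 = 8340+5/6 = 8340.83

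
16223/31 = 16223/31 = 523.32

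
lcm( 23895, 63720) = 191160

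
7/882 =1/126 = 0.01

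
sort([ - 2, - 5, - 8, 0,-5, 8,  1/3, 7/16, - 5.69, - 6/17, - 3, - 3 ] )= [ - 8, - 5.69, - 5, - 5,-3, - 3,-2, - 6/17,0,1/3,7/16, 8]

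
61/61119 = 61/61119 = 0.00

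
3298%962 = 412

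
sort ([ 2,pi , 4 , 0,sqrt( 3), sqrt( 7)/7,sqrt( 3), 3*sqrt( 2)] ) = [ 0,sqrt( 7)/7,sqrt( 3),sqrt( 3), 2, pi, 4,3*sqrt(2) ] 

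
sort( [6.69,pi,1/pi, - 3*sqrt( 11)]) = [ - 3 * sqrt(11),1/pi,pi,6.69]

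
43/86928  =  43/86928 = 0.00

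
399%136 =127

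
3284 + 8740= 12024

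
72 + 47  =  119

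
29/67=29/67 =0.43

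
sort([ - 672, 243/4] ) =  [ - 672,243/4 ] 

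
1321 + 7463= 8784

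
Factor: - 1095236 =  - 2^2*19^1*14411^1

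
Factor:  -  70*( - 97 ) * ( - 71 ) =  - 2^1* 5^1*7^1*71^1*97^1 = -482090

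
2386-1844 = 542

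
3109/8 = 3109/8= 388.62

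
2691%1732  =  959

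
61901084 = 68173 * 908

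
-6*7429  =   -44574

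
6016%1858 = 442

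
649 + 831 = 1480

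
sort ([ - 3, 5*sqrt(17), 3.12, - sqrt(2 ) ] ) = [ - 3, - sqrt( 2), 3.12,  5*sqrt(17)]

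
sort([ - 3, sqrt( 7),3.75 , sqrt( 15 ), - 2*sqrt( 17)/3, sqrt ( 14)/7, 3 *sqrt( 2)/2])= [ - 3,-2*sqrt( 17 ) /3, sqrt(14 ) /7,3*sqrt ( 2)/2, sqrt( 7), 3.75,  sqrt( 15 )]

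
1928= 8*241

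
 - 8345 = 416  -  8761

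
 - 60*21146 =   -  1268760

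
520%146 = 82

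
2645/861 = 3+62/861 = 3.07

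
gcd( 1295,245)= 35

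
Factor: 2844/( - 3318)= - 6/7 = - 2^1*3^1*7^(- 1)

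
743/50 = 14+43/50 = 14.86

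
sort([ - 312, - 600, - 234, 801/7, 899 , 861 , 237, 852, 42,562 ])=[ - 600 , - 312, -234, 42 , 801/7,237, 562, 852, 861, 899 ]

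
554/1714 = 277/857 =0.32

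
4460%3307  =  1153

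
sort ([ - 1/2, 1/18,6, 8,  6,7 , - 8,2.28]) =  [-8, - 1/2,  1/18,2.28,  6,6, 7, 8]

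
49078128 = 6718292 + 42359836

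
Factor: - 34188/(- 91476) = 37/99 = 3^ (-2 )*11^(-1)*37^1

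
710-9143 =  - 8433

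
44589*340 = 15160260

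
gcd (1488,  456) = 24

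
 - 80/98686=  - 40/49343 = - 0.00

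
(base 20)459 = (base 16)6AD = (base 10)1709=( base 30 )1QT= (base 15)78e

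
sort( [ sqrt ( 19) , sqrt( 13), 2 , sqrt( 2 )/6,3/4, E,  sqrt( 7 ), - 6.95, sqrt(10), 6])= [-6.95, sqrt(2) /6, 3/4, 2 , sqrt( 7), E, sqrt(10 ), sqrt( 13 ), sqrt(19 ),6 ] 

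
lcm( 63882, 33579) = 2619162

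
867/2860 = 867/2860=0.30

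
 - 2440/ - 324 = 610/81 = 7.53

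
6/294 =1/49 = 0.02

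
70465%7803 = 238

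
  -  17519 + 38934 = 21415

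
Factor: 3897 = 3^2*433^1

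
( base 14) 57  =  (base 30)2H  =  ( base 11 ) 70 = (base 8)115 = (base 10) 77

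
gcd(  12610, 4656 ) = 194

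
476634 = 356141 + 120493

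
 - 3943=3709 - 7652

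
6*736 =4416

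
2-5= -3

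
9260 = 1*9260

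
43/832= 43/832 = 0.05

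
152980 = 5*30596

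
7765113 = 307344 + 7457769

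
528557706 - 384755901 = 143801805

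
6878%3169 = 540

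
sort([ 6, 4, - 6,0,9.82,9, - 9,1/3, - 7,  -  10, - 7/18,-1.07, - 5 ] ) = [-10, - 9, - 7, - 6, - 5, -1.07, - 7/18,0 , 1/3,  4, 6,9, 9.82]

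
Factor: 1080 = 2^3*3^3  *5^1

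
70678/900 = 78 + 239/450 = 78.53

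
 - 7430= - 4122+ - 3308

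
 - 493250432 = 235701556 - 728951988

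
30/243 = 10/81 = 0.12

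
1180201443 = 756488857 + 423712586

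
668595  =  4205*159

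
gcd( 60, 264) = 12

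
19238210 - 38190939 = - 18952729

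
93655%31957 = 29741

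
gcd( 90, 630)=90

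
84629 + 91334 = 175963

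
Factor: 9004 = 2^2*2251^1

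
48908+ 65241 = 114149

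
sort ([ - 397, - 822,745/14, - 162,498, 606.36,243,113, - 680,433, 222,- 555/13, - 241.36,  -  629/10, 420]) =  [  -  822, - 680, - 397, - 241.36, - 162, - 629/10, - 555/13, 745/14,113,222, 243,420 , 433,498,606.36] 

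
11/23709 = 11/23709= 0.00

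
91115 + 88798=179913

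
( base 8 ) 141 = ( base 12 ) 81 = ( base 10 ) 97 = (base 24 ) 41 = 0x61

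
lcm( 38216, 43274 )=2942632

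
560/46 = 12 + 4/23 = 12.17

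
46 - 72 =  - 26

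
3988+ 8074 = 12062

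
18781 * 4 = 75124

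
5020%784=316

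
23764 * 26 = 617864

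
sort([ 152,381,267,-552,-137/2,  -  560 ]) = [- 560,- 552, - 137/2,152 , 267,381 ] 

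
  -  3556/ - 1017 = 3556/1017  =  3.50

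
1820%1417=403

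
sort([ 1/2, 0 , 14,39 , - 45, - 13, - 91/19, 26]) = [ - 45, - 13, - 91/19, 0, 1/2,  14, 26, 39]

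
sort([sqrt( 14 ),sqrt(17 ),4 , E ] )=[ E,sqrt( 14),4,  sqrt( 17) ] 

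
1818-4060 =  - 2242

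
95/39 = 95/39 = 2.44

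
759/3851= 759/3851 = 0.20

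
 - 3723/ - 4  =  930 + 3/4 =930.75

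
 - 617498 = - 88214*7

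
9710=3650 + 6060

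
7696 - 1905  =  5791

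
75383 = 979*77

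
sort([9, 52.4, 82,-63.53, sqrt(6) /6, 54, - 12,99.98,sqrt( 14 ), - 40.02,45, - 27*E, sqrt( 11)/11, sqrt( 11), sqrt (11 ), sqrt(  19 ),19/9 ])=[ -27*E,-63.53, - 40.02,-12 , sqrt( 11 ) /11,sqrt(6 )/6, 19/9,sqrt ( 11) , sqrt( 11), sqrt(14 ), sqrt( 19),9, 45 , 52.4,54,82,99.98]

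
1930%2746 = 1930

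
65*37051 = 2408315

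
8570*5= 42850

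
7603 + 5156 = 12759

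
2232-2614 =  - 382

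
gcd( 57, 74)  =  1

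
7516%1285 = 1091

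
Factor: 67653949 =11^1*1361^1*4519^1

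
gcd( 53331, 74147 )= 1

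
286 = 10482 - 10196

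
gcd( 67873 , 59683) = 13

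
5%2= 1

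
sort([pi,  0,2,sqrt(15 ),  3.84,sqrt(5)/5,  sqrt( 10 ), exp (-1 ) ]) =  [0, exp( - 1),sqrt(5)/5,2 , pi,sqrt(10 ), 3.84, sqrt ( 15 )] 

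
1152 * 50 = 57600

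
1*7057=7057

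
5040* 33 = 166320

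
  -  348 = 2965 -3313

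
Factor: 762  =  2^1*3^1*127^1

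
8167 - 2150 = 6017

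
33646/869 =38  +  624/869 = 38.72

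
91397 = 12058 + 79339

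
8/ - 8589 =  - 8/8589 = -0.00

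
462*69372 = 32049864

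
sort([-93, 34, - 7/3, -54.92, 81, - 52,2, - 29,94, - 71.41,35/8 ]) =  [ - 93, - 71.41, - 54.92, - 52, - 29, - 7/3, 2, 35/8 , 34, 81, 94 ]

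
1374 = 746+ 628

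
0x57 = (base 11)7A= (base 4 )1113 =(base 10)87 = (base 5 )322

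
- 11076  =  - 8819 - 2257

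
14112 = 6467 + 7645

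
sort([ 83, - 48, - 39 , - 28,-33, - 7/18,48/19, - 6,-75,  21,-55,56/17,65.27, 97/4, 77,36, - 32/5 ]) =[-75, - 55, - 48, - 39, - 33, -28,- 32/5,  -  6, - 7/18,48/19,56/17, 21,  97/4,36,  65.27,77, 83]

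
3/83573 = 3/83573 = 0.00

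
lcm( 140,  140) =140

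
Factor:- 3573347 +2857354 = - 43^1 * 16651^1 = -715993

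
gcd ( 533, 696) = 1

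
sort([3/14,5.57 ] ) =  [3/14,5.57 ] 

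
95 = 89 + 6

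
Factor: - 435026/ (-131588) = 443/134 = 2^( - 1) * 67^( - 1) * 443^1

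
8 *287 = 2296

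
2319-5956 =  - 3637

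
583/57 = 10+13/57 = 10.23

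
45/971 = 45/971 = 0.05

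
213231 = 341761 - 128530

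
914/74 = 12 + 13/37 = 12.35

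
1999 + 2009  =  4008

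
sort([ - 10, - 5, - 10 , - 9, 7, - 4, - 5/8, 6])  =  [ - 10, - 10,-9, - 5, - 4,-5/8, 6,  7]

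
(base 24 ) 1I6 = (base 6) 4410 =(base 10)1014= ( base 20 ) 2AE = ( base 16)3f6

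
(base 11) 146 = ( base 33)56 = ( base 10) 171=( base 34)51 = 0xab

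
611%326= 285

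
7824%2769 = 2286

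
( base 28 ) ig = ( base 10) 520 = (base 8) 1010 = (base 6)2224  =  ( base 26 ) K0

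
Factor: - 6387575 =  - 5^2*255503^1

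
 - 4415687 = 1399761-5815448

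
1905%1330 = 575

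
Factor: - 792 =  - 2^3* 3^2*11^1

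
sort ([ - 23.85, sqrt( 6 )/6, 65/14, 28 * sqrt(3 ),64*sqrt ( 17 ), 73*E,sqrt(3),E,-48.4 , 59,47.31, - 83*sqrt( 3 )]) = [  -  83*sqrt( 3) , - 48.4,-23.85,sqrt( 6 )/6,sqrt(3 ),E,65/14, 47.31,28*sqrt(3 ), 59,73 * E, 64 * sqrt( 17)]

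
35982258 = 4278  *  8411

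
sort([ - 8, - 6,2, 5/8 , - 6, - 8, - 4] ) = [ - 8, - 8, - 6,  -  6, - 4, 5/8, 2]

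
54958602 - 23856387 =31102215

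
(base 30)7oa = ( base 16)1B76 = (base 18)13ca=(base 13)327a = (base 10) 7030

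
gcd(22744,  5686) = 5686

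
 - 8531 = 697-9228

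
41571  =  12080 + 29491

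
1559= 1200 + 359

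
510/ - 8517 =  - 10/167 = -0.06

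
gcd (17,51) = 17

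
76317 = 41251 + 35066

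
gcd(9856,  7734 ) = 2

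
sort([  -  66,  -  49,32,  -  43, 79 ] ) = [ - 66,-49 ,-43,32,79]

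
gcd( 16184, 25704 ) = 952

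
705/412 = 705/412 = 1.71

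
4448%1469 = 41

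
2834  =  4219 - 1385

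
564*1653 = 932292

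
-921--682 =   -  239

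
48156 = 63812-15656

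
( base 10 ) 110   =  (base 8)156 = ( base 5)420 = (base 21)55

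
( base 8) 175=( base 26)4l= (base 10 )125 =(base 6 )325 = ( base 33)3q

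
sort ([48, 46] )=[ 46, 48]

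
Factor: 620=2^2*5^1*31^1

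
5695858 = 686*8303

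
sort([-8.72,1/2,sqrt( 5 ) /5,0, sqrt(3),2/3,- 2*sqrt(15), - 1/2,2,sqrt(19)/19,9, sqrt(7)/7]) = [ - 8.72, - 2*sqrt(15),  -  1/2, 0,  sqrt(19)/19,sqrt(7 ) /7 , sqrt( 5)/5,1/2,2/3 , sqrt(3),2,  9 ] 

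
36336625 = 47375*767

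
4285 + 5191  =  9476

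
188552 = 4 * 47138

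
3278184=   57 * 57512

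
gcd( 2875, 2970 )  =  5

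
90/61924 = 45/30962= 0.00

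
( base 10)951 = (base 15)436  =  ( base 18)2gf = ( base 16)3B7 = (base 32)TN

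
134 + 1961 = 2095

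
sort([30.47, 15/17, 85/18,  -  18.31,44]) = [ - 18.31,15/17 , 85/18, 30.47, 44]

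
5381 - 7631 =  - 2250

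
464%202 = 60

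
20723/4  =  5180+3/4 =5180.75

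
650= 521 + 129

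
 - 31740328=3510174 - 35250502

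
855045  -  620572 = 234473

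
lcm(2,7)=14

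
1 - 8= - 7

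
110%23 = 18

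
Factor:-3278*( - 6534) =2^2*3^3*11^3 * 149^1 = 21418452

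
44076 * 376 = 16572576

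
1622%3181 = 1622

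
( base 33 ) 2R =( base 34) 2p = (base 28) 39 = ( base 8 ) 135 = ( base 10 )93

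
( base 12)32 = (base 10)38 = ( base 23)1f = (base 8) 46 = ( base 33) 15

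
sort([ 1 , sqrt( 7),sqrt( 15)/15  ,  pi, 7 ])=[sqrt(15 ) /15,1, sqrt( 7 ),pi,  7]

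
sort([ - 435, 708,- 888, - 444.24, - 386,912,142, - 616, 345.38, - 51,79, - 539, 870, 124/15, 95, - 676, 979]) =[ - 888, - 676, - 616, - 539, - 444.24, - 435, - 386, - 51,124/15, 79, 95, 142, 345.38,708, 870, 912 , 979] 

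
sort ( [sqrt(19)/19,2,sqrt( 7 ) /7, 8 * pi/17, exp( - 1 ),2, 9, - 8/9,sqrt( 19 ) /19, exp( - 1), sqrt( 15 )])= [ - 8/9,sqrt( 19) /19,sqrt( 19 )/19,  exp(-1),  exp( - 1 ),sqrt( 7 ) /7,8 * pi/17,2,  2, sqrt( 15),9]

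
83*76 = 6308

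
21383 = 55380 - 33997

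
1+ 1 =2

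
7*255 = 1785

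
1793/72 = 1793/72 = 24.90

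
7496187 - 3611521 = 3884666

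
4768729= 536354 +4232375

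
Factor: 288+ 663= 951 = 3^1*317^1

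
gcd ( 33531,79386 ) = 3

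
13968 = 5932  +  8036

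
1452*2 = 2904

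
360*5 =1800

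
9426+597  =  10023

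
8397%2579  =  660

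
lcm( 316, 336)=26544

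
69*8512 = 587328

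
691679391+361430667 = 1053110058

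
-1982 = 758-2740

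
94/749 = 94/749 =0.13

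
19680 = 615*32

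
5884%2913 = 58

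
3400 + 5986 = 9386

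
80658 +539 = 81197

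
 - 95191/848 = -113+633/848  =  - 112.25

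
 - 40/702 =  - 1 +331/351 = - 0.06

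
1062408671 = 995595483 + 66813188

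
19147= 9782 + 9365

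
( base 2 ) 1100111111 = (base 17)2ef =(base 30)rl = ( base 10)831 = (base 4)30333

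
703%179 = 166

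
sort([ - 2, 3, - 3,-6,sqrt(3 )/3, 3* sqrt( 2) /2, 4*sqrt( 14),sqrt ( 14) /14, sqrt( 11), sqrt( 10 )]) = [ - 6, - 3, - 2 , sqrt (14)/14, sqrt( 3 )/3, 3 * sqrt( 2)/2, 3,  sqrt (10 ), sqrt( 11 ) , 4*sqrt (14)] 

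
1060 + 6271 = 7331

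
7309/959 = 7309/959 = 7.62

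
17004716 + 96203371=113208087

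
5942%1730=752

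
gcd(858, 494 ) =26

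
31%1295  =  31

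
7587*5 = 37935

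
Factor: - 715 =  - 5^1*11^1*13^1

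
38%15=8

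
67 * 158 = 10586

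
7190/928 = 7  +  347/464  =  7.75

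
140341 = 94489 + 45852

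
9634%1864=314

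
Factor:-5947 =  - 19^1 * 313^1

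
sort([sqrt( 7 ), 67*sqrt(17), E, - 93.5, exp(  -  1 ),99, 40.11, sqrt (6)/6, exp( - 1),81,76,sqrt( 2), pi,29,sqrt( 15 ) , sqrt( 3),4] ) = [ - 93.5, exp ( - 1),exp(  -  1),sqrt ( 6)/6,sqrt(2),sqrt (3),sqrt( 7), E,  pi,  sqrt (15 ),4,29,40.11,76,81, 99,67 * sqrt( 17)] 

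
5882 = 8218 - 2336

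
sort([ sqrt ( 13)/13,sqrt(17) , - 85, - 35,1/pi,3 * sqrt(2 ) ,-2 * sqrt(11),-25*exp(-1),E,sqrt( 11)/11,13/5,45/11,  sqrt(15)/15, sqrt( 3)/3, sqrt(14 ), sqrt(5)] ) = [ - 85, - 35, - 25*exp( - 1 ), - 2 * sqrt( 11 ),  sqrt(15)/15,sqrt(13)/13,sqrt( 11) /11, 1/pi, sqrt (3 )/3,sqrt(5 ),13/5,E,sqrt( 14), 45/11, sqrt(17), 3 * sqrt( 2 ) ]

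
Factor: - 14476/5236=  - 47/17 = - 17^(  -  1)*47^1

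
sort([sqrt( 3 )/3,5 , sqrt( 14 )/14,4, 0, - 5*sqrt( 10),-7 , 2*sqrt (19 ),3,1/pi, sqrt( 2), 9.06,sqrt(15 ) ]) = [ - 5*sqrt(10),- 7, 0, sqrt(14) /14, 1/pi, sqrt(3 ) /3, sqrt(2 ),3,sqrt(15),4,5,2*sqrt ( 19), 9.06 ] 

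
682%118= 92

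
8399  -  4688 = 3711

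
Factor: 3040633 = 3040633^1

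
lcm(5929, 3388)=23716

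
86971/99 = 86971/99 = 878.49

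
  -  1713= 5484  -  7197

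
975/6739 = 975/6739 = 0.14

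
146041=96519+49522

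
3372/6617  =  3372/6617 = 0.51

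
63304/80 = 7913/10 = 791.30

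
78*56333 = 4393974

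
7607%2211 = 974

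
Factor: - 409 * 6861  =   - 3^1*409^1*2287^1 = -2806149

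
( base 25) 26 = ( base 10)56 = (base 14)40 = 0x38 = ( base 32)1o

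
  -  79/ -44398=1/562 = 0.00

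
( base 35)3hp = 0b1000011000111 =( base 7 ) 15344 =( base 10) 4295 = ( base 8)10307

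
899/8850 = 899/8850 = 0.10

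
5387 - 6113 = - 726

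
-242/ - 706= 121/353 =0.34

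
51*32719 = 1668669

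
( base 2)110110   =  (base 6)130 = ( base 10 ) 54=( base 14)3c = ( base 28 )1Q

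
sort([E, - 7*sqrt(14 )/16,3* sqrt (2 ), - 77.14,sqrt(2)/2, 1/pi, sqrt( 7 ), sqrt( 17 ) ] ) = [ - 77.14,  -  7*sqrt( 14 )/16 , 1/pi, sqrt( 2 ) /2, sqrt( 7),E , sqrt(17), 3*sqrt( 2 )] 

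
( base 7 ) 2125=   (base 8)1362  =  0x2f2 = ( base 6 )3254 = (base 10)754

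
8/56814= 4/28407  =  0.00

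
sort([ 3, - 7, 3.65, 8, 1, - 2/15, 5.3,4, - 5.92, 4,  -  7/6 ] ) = [ - 7, - 5.92, - 7/6 , - 2/15,1, 3,3.65, 4,4,5.3 , 8] 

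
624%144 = 48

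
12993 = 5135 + 7858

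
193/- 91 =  - 3+80/91 = - 2.12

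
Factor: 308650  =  2^1*5^2*6173^1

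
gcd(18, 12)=6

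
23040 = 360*64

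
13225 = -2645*(- 5)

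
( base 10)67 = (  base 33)21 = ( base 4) 1003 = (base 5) 232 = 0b1000011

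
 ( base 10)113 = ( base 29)3q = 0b1110001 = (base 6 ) 305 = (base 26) 49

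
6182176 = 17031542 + - 10849366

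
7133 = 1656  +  5477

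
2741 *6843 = 18756663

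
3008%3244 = 3008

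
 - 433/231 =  - 433/231 = - 1.87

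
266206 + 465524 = 731730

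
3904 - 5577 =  - 1673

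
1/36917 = 1/36917=0.00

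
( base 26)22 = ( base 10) 54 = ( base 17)33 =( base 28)1Q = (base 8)66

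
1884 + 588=2472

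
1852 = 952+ 900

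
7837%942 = 301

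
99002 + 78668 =177670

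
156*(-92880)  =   - 14489280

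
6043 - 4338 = 1705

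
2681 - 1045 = 1636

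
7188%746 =474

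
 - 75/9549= - 1 + 3158/3183 =-0.01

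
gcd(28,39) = 1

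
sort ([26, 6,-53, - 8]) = [ - 53 , -8, 6,26 ]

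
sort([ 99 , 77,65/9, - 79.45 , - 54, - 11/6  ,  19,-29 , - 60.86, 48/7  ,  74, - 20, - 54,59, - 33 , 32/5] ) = [-79.45,-60.86 ,-54 ,  -  54, - 33, - 29, - 20, - 11/6,32/5 , 48/7, 65/9,19 , 59 , 74, 77,99 ]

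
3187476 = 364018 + 2823458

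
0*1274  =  0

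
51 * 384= 19584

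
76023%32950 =10123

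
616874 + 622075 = 1238949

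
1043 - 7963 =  - 6920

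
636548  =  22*28934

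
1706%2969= 1706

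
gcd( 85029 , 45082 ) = 1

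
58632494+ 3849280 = 62481774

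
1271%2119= 1271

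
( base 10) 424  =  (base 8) 650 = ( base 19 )136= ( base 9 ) 521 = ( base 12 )2B4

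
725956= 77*9428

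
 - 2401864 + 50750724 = 48348860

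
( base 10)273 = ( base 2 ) 100010001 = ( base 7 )540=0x111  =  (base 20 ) dd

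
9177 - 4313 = 4864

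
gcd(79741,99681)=1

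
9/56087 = 9/56087 = 0.00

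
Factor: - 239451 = - 3^1*79817^1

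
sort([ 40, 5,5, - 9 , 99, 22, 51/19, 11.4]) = [ - 9,51/19, 5,5, 11.4,22,40, 99 ]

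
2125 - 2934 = - 809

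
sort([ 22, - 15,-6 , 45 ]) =[ - 15, - 6, 22,45]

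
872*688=599936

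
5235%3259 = 1976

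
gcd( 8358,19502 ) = 2786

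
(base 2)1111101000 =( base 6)4344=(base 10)1000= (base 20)2a0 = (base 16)3e8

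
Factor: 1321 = 1321^1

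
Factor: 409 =409^1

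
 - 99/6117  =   -33/2039 = -0.02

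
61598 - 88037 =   -  26439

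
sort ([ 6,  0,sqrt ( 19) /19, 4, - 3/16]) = [ - 3/16, 0, sqrt( 19 )/19,  4, 6 ]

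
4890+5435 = 10325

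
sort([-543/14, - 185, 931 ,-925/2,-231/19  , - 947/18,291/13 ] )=[- 925/2, - 185, - 947/18 ,-543/14, - 231/19, 291/13, 931 ] 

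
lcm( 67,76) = 5092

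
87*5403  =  470061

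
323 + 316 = 639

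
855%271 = 42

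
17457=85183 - 67726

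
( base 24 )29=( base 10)57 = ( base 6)133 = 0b111001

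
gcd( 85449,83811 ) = 273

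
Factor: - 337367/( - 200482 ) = 2^(  -  1 )*59^( - 1 )*1699^ ( - 1)*337367^1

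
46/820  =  23/410=0.06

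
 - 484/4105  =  -484/4105 = - 0.12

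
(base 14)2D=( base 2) 101001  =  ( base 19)23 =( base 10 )41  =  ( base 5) 131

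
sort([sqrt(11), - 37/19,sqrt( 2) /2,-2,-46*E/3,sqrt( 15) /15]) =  [ - 46*E/3,  -  2, - 37/19,  sqrt( 15 )/15, sqrt(2 )/2,sqrt( 11) ] 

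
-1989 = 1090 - 3079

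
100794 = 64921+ 35873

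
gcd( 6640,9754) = 2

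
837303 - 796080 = 41223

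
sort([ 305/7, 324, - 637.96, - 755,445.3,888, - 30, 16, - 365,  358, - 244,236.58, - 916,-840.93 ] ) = [ - 916,  -  840.93,-755,-637.96,  -  365,  -  244, - 30 , 16,305/7,236.58,  324,358, 445.3, 888 ]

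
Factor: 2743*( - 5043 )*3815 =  - 52772700435 = -3^1 * 5^1*7^1*13^1 * 41^2*109^1*211^1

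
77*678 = 52206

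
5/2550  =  1/510 = 0.00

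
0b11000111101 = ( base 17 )58g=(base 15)717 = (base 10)1597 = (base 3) 2012011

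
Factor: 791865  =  3^2 * 5^1*17597^1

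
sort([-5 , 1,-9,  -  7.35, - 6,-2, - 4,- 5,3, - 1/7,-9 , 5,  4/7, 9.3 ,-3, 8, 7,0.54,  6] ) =[ - 9 , - 9, -7.35, -6, - 5, -5, - 4,-3, - 2,-1/7, 0.54, 4/7, 1,  3,5,6, 7,8,9.3]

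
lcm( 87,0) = 0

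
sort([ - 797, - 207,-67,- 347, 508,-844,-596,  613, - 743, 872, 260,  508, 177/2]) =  [ - 844, - 797, - 743,  -  596, -347,-207, -67,177/2, 260, 508,508,613 , 872 ] 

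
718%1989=718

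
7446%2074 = 1224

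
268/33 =268/33 = 8.12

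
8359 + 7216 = 15575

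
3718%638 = 528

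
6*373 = 2238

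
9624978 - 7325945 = 2299033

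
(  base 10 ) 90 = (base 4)1122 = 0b1011010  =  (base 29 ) 33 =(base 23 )3l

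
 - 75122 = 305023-380145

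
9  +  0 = 9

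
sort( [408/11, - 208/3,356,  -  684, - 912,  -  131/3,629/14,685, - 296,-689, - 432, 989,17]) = [ - 912,  -  689, - 684,-432,- 296,  -  208/3,-131/3,17, 408/11,629/14,356, 685,989] 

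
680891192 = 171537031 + 509354161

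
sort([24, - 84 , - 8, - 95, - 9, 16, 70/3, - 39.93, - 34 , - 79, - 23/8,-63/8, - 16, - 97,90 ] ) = [ - 97, - 95, - 84 , - 79, - 39.93,-34 , - 16, - 9,-8, - 63/8, -23/8,16,70/3,24,90] 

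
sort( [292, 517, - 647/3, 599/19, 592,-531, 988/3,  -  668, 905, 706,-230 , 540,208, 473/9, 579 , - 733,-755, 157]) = [ - 755, - 733,-668, - 531, - 230,  -  647/3,599/19,473/9,  157, 208,292,988/3, 517,540,  579, 592,706,  905] 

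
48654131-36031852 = 12622279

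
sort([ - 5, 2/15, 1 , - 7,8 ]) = [  -  7,-5,2/15 , 1,8]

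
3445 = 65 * 53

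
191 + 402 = 593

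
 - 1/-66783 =1/66783  =  0.00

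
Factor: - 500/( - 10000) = 2^( - 2)*5^( - 1 ) = 1/20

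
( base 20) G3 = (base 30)an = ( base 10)323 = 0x143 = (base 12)22b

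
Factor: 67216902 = 2^1*3^1*23^1*487079^1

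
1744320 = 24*72680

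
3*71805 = 215415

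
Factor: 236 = 2^2*59^1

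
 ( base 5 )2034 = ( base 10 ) 269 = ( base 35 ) 7O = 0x10d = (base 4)10031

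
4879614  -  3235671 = 1643943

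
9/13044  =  3/4348 = 0.00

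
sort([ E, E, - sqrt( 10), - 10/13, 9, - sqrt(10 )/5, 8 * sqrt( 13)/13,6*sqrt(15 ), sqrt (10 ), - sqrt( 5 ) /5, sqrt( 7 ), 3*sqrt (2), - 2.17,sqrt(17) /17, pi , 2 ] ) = [ - sqrt( 10), - 2.17, - 10/13, - sqrt( 10) /5,- sqrt(5) /5, sqrt( 17 )/17, 2, 8*sqrt( 13)/13, sqrt( 7 ), E, E,pi, sqrt( 10), 3*sqrt( 2 ), 9, 6*sqrt( 15 )]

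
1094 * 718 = 785492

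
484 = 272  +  212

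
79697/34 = 2344+1/34   =  2344.03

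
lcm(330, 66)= 330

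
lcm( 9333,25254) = 429318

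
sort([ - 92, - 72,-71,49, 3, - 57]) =[ - 92  ,  -  72, - 71,-57, 3, 49]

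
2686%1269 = 148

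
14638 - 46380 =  - 31742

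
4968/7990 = 2484/3995 = 0.62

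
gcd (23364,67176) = 36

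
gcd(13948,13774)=2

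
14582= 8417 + 6165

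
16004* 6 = 96024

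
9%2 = 1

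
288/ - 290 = - 1+ 1/145 = - 0.99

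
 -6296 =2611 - 8907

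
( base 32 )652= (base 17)14DG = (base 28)816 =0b1100010100010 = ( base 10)6306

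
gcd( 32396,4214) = 14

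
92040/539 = 92040/539 = 170.76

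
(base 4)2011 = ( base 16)85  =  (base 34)3V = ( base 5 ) 1013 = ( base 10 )133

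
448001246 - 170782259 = 277218987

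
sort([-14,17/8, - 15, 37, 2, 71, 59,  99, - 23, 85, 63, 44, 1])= [ - 23, - 15,  -  14,1,2, 17/8,37,44,  59 , 63 , 71, 85, 99] 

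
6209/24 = 6209/24= 258.71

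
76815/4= 19203 + 3/4 = 19203.75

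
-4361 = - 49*89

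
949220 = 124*7655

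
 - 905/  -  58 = 15  +  35/58 = 15.60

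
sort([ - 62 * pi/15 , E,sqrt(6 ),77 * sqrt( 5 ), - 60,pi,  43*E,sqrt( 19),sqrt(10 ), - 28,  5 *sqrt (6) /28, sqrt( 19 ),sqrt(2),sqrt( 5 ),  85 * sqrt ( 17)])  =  [  -  60, - 28, - 62 * pi/15 , 5*sqrt(6)/28,sqrt(  2),sqrt( 5), sqrt (6 ),E , pi,  sqrt( 10 ),sqrt (19 ),  sqrt( 19 ), 43*E, 77 * sqrt( 5),85 * sqrt( 17)] 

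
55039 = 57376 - 2337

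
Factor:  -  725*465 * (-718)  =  2^1*3^1*5^3*29^1*31^1*359^1 = 242055750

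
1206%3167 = 1206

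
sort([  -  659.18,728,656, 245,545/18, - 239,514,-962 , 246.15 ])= [  -  962, - 659.18,  -  239,545/18, 245  ,  246.15,514,656,728] 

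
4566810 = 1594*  2865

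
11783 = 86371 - 74588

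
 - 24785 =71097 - 95882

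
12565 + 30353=42918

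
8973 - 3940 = 5033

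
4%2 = 0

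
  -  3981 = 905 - 4886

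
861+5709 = 6570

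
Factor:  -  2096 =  - 2^4*131^1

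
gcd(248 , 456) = 8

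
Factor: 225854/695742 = 112927/347871 = 3^( -1)*17^( - 1)*19^( - 1 )*359^( -1 )*112927^1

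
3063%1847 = 1216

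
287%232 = 55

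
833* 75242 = 62676586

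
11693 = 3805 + 7888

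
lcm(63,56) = 504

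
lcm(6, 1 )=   6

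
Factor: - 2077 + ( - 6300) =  - 8377 = -8377^1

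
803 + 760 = 1563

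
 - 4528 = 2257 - 6785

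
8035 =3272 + 4763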